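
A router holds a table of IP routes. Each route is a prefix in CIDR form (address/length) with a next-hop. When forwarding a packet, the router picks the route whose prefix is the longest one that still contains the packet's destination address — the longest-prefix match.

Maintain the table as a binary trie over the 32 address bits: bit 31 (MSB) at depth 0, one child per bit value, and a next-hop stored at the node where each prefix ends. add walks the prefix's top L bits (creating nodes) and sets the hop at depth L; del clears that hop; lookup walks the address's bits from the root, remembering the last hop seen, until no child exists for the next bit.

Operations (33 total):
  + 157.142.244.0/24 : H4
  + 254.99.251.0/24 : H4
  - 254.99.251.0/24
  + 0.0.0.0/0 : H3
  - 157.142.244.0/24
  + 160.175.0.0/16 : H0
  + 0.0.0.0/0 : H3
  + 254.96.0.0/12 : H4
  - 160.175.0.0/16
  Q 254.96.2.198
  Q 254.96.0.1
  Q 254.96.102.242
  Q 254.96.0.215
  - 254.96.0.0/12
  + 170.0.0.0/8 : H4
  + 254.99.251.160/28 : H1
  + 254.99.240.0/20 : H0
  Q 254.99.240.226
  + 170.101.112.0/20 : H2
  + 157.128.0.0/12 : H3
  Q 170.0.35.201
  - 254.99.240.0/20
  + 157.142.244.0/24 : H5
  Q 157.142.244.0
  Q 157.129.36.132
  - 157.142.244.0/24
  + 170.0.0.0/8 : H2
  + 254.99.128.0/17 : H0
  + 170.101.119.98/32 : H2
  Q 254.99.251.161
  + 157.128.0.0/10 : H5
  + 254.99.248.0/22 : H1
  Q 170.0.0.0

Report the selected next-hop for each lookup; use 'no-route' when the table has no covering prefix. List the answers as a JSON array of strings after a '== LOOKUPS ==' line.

Trace:
  add 157.142.244.0/24 -> H4 at depth 24
  add 254.99.251.0/24 -> H4 at depth 24
  del 254.99.251.0/24 (clear depth 24)
  add 0.0.0.0/0 -> H3 at depth 0
  del 157.142.244.0/24 (clear depth 24)
  add 160.175.0.0/16 -> H0 at depth 16
  add 0.0.0.0/0 -> H3 at depth 0
  add 254.96.0.0/12 -> H4 at depth 12
  del 160.175.0.0/16 (clear depth 16)
  ? 254.96.2.198  path d0:H3→d1:-→d2:-→d3:-→d4:-→d5:-→d6:-→d7:-→d8:-→d9:-→d10:-→d11:-→d12:H4→d13:-→d14:-  best=H4
  ? 254.96.0.1  path d0:H3→d1:-→d2:-→d3:-→d4:-→d5:-→d6:-→d7:-→d8:-→d9:-→d10:-→d11:-→d12:H4→d13:-→d14:-  best=H4
  ? 254.96.102.242  path d0:H3→d1:-→d2:-→d3:-→d4:-→d5:-→d6:-→d7:-→d8:-→d9:-→d10:-→d11:-→d12:H4→d13:-→d14:-  best=H4
  ? 254.96.0.215  path d0:H3→d1:-→d2:-→d3:-→d4:-→d5:-→d6:-→d7:-→d8:-→d9:-→d10:-→d11:-→d12:H4→d13:-→d14:-  best=H4
  del 254.96.0.0/12 (clear depth 12)
  add 170.0.0.0/8 -> H4 at depth 8
  add 254.99.251.160/28 -> H1 at depth 28
  add 254.99.240.0/20 -> H0 at depth 20
  ? 254.99.240.226  path d0:H3→d1:-→d2:-→d3:-→d4:-→d5:-→d6:-→d7:-→d8:-→d9:-→d10:-→d11:-→d12:-→d13:-→d14:-→d15:-→d16:-→d17:-→d18:-→d19:-→d20:H0  best=H0
  add 170.101.112.0/20 -> H2 at depth 20
  add 157.128.0.0/12 -> H3 at depth 12
  ? 170.0.35.201  path d0:H3→d1:-→d2:-→d3:-→d4:-→d5:-→d6:-→d7:-→d8:H4→d9:-  best=H4
  del 254.99.240.0/20 (clear depth 20)
  add 157.142.244.0/24 -> H5 at depth 24
  ? 157.142.244.0  path d0:H3→d1:-→d2:-→d3:-→d4:-→d5:-→d6:-→d7:-→d8:-→d9:-→d10:-→d11:-→d12:H3→d13:-→d14:-→d15:-→d16:-→d17:-→d18:-→d19:-→d20:-→d21:-→d22:-→d23:-→d24:H5  best=H5
  ? 157.129.36.132  path d0:H3→d1:-→d2:-→d3:-→d4:-→d5:-→d6:-→d7:-→d8:-→d9:-→d10:-→d11:-→d12:H3  best=H3
  del 157.142.244.0/24 (clear depth 24)
  add 170.0.0.0/8 -> H2 at depth 8
  add 254.99.128.0/17 -> H0 at depth 17
  add 170.101.119.98/32 -> H2 at depth 32
  ? 254.99.251.161  path d0:H3→d1:-→d2:-→d3:-→d4:-→d5:-→d6:-→d7:-→d8:-→d9:-→d10:-→d11:-→d12:-→d13:-→d14:-→d15:-→d16:-→d17:H0→d18:-→d19:-→d20:-→d21:-→d22:-→d23:-→d24:-→d25:-→d26:-→d27:-→d28:H1  best=H1
  add 157.128.0.0/10 -> H5 at depth 10
  add 254.99.248.0/22 -> H1 at depth 22
  ? 170.0.0.0  path d0:H3→d1:-→d2:-→d3:-→d4:-→d5:-→d6:-→d7:-→d8:H2→d9:-  best=H2

== LOOKUPS ==
["H4","H4","H4","H4","H0","H4","H5","H3","H1","H2"]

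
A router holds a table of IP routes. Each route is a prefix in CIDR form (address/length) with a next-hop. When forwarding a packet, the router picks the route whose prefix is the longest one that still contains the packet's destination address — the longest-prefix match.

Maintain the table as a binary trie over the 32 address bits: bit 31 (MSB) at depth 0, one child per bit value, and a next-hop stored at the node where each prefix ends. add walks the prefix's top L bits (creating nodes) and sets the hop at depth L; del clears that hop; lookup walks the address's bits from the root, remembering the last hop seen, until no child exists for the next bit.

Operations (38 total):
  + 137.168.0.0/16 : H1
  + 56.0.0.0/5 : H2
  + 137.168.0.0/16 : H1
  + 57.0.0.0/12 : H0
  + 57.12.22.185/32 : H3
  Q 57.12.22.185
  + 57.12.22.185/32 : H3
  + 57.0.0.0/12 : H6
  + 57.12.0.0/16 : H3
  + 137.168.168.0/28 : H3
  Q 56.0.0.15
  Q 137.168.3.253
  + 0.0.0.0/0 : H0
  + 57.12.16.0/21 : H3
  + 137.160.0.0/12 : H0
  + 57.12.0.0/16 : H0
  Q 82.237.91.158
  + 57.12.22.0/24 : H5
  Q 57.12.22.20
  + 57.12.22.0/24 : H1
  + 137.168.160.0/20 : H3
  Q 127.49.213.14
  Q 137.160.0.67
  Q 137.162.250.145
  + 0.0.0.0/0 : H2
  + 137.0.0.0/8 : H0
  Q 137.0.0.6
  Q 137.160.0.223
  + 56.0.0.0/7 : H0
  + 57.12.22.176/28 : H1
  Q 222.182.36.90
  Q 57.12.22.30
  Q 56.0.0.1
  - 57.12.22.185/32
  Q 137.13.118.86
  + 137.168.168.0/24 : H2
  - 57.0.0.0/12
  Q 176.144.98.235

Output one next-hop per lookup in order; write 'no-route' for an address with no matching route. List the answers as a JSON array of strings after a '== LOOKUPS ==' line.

Process each operation:
  + 137.168.0.0/16 (H1) depth=16
  + 56.0.0.0/5 (H2) depth=5
  + 137.168.0.0/16 (H1) depth=16
  + 57.0.0.0/12 (H0) depth=12
  + 57.12.22.185/32 (H3) depth=32
  lookup 57.12.22.185: bits 00111001000011000001011010111001 walk d0:-→d1:-→d2:-→d3:-→d4:-→d5:H2→d6:-→d7:-→d8:-→d9:-→d10:-→d11:-→d12:H0→d13:-→d14:-→d15:-→d16:-→d17:-→d18:-→d19:-→d20:-→d21:-→d22:-→d23:-→d24:-→d25:-→d26:-→d27:-→d28:-→d29:-→d30:-→d31:-→d32:H3 -> H3
  + 57.12.22.185/32 (H3) depth=32
  + 57.0.0.0/12 (H6) depth=12
  + 57.12.0.0/16 (H3) depth=16
  + 137.168.168.0/28 (H3) depth=28
  lookup 56.0.0.15: bits 0011100 walk d0:-→d1:-→d2:-→d3:-→d4:-→d5:H2→d6:-→d7:- -> H2
  lookup 137.168.3.253: bits 1000100110101000 walk d0:-→d1:-→d2:-→d3:-→d4:-→d5:-→d6:-→d7:-→d8:-→d9:-→d10:-→d11:-→d12:-→d13:-→d14:-→d15:-→d16:H1 -> H1
  + 0.0.0.0/0 (H0) depth=0
  + 57.12.16.0/21 (H3) depth=21
  + 137.160.0.0/12 (H0) depth=12
  + 57.12.0.0/16 (H0) depth=16
  lookup 82.237.91.158: bits 0 walk d0:H0→d1:- -> H0
  + 57.12.22.0/24 (H5) depth=24
  lookup 57.12.22.20: bits 001110010000110000010110 walk d0:H0→d1:-→d2:-→d3:-→d4:-→d5:H2→d6:-→d7:-→d8:-→d9:-→d10:-→d11:-→d12:H6→d13:-→d14:-→d15:-→d16:H0→d17:-→d18:-→d19:-→d20:-→d21:H3→d22:-→d23:-→d24:H5 -> H5
  + 57.12.22.0/24 (H1) depth=24
  + 137.168.160.0/20 (H3) depth=20
  lookup 127.49.213.14: bits 0 walk d0:H0→d1:- -> H0
  lookup 137.160.0.67: bits 100010011010 walk d0:H0→d1:-→d2:-→d3:-→d4:-→d5:-→d6:-→d7:-→d8:-→d9:-→d10:-→d11:-→d12:H0 -> H0
  lookup 137.162.250.145: bits 100010011010 walk d0:H0→d1:-→d2:-→d3:-→d4:-→d5:-→d6:-→d7:-→d8:-→d9:-→d10:-→d11:-→d12:H0 -> H0
  + 0.0.0.0/0 (H2) depth=0
  + 137.0.0.0/8 (H0) depth=8
  lookup 137.0.0.6: bits 10001001 walk d0:H2→d1:-→d2:-→d3:-→d4:-→d5:-→d6:-→d7:-→d8:H0 -> H0
  lookup 137.160.0.223: bits 100010011010 walk d0:H2→d1:-→d2:-→d3:-→d4:-→d5:-→d6:-→d7:-→d8:H0→d9:-→d10:-→d11:-→d12:H0 -> H0
  + 56.0.0.0/7 (H0) depth=7
  + 57.12.22.176/28 (H1) depth=28
  lookup 222.182.36.90: bits 1 walk d0:H2→d1:- -> H2
  lookup 57.12.22.30: bits 001110010000110000010110 walk d0:H2→d1:-→d2:-→d3:-→d4:-→d5:H2→d6:-→d7:H0→d8:-→d9:-→d10:-→d11:-→d12:H6→d13:-→d14:-→d15:-→d16:H0→d17:-→d18:-→d19:-→d20:-→d21:H3→d22:-→d23:-→d24:H1 -> H1
  lookup 56.0.0.1: bits 0011100 walk d0:H2→d1:-→d2:-→d3:-→d4:-→d5:H2→d6:-→d7:H0 -> H0
  - 57.12.22.185/32 clear@32
  lookup 137.13.118.86: bits 10001001 walk d0:H2→d1:-→d2:-→d3:-→d4:-→d5:-→d6:-→d7:-→d8:H0 -> H0
  + 137.168.168.0/24 (H2) depth=24
  - 57.0.0.0/12 clear@12
  lookup 176.144.98.235: bits 10 walk d0:H2→d1:-→d2:- -> H2

== LOOKUPS ==
["H3","H2","H1","H0","H5","H0","H0","H0","H0","H0","H2","H1","H0","H0","H2"]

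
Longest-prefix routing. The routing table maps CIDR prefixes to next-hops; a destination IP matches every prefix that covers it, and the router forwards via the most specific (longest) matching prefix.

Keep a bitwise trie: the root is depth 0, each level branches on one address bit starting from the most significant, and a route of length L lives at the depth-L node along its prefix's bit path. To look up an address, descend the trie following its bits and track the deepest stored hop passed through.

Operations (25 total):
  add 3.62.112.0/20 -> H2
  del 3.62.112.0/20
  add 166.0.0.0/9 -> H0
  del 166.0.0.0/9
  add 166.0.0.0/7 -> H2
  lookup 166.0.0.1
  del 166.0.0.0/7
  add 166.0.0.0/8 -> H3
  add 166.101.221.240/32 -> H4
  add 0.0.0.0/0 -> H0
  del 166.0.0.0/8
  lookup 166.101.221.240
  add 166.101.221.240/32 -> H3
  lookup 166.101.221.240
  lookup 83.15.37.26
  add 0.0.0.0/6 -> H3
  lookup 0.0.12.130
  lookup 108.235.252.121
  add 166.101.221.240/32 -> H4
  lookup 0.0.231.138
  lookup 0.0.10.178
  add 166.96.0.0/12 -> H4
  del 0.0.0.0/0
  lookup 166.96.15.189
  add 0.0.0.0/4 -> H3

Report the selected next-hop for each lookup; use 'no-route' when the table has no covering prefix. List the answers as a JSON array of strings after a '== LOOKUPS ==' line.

Process each operation:
  add 3.62.112.0/20 -> H2 at depth 20
  del 3.62.112.0/20 (clear depth 20)
  add 166.0.0.0/9 -> H0 at depth 9
  del 166.0.0.0/9 (clear depth 9)
  add 166.0.0.0/7 -> H2 at depth 7
  Q 166.0.0.1: descend 101001100 ; hops seen [H2] ; pick H2
  del 166.0.0.0/7 (clear depth 7)
  add 166.0.0.0/8 -> H3 at depth 8
  add 166.101.221.240/32 -> H4 at depth 32
  add 0.0.0.0/0 -> H0 at depth 0
  del 166.0.0.0/8 (clear depth 8)
  Q 166.101.221.240: descend 10100110011001011101110111110000 ; hops seen [H0,H4] ; pick H4
  add 166.101.221.240/32 -> H3 at depth 32
  Q 166.101.221.240: descend 10100110011001011101110111110000 ; hops seen [H0,H3] ; pick H3
  Q 83.15.37.26: descend 0 ; hops seen [H0] ; pick H0
  add 0.0.0.0/6 -> H3 at depth 6
  Q 0.0.12.130: descend 000000 ; hops seen [H0,H3] ; pick H3
  Q 108.235.252.121: descend 0 ; hops seen [H0] ; pick H0
  add 166.101.221.240/32 -> H4 at depth 32
  Q 0.0.231.138: descend 000000 ; hops seen [H0,H3] ; pick H3
  Q 0.0.10.178: descend 000000 ; hops seen [H0,H3] ; pick H3
  add 166.96.0.0/12 -> H4 at depth 12
  del 0.0.0.0/0 (clear depth 0)
  Q 166.96.15.189: descend 1010011001100 ; hops seen [H4] ; pick H4
  add 0.0.0.0/4 -> H3 at depth 4

== LOOKUPS ==
["H2","H4","H3","H0","H3","H0","H3","H3","H4"]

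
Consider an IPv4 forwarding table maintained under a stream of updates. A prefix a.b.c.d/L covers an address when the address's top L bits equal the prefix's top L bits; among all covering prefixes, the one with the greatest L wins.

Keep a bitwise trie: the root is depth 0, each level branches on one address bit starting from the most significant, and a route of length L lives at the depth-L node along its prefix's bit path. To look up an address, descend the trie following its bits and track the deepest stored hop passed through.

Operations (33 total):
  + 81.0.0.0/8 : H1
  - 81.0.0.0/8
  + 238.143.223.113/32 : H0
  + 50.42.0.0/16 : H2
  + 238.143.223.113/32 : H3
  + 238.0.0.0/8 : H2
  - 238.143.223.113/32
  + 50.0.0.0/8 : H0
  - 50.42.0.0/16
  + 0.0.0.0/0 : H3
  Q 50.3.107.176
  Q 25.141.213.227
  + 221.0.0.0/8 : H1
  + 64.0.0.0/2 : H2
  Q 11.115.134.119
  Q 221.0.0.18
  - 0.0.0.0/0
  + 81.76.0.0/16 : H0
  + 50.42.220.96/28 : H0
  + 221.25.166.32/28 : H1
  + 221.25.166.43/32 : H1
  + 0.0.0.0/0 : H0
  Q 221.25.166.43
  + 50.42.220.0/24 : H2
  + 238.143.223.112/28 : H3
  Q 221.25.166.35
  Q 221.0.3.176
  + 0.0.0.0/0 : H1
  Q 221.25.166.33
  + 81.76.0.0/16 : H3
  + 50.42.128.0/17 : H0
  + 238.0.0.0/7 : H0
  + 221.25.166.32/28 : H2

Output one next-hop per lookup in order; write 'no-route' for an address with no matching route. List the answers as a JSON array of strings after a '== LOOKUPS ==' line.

Trace:
  add 81.0.0.0/8 -> H1 at depth 8
  del 81.0.0.0/8 (clear depth 8)
  add 238.143.223.113/32 -> H0 at depth 32
  add 50.42.0.0/16 -> H2 at depth 16
  add 238.143.223.113/32 -> H3 at depth 32
  add 238.0.0.0/8 -> H2 at depth 8
  del 238.143.223.113/32 (clear depth 32)
  add 50.0.0.0/8 -> H0 at depth 8
  del 50.42.0.0/16 (clear depth 16)
  add 0.0.0.0/0 -> H3 at depth 0
  Q 50.3.107.176: descend 0011001000 ; hops seen [H3,H0] ; pick H0
  Q 25.141.213.227: descend 00 ; hops seen [H3] ; pick H3
  add 221.0.0.0/8 -> H1 at depth 8
  add 64.0.0.0/2 -> H2 at depth 2
  Q 11.115.134.119: descend 00 ; hops seen [H3] ; pick H3
  Q 221.0.0.18: descend 11011101 ; hops seen [H3,H1] ; pick H1
  del 0.0.0.0/0 (clear depth 0)
  add 81.76.0.0/16 -> H0 at depth 16
  add 50.42.220.96/28 -> H0 at depth 28
  add 221.25.166.32/28 -> H1 at depth 28
  add 221.25.166.43/32 -> H1 at depth 32
  add 0.0.0.0/0 -> H0 at depth 0
  Q 221.25.166.43: descend 11011101000110011010011000101011 ; hops seen [H0,H1,H1,H1] ; pick H1
  add 50.42.220.0/24 -> H2 at depth 24
  add 238.143.223.112/28 -> H3 at depth 28
  Q 221.25.166.35: descend 1101110100011001101001100010 ; hops seen [H0,H1,H1] ; pick H1
  Q 221.0.3.176: descend 11011101000 ; hops seen [H0,H1] ; pick H1
  add 0.0.0.0/0 -> H1 at depth 0
  Q 221.25.166.33: descend 1101110100011001101001100010 ; hops seen [H1,H1,H1] ; pick H1
  add 81.76.0.0/16 -> H3 at depth 16
  add 50.42.128.0/17 -> H0 at depth 17
  add 238.0.0.0/7 -> H0 at depth 7
  add 221.25.166.32/28 -> H2 at depth 28

== LOOKUPS ==
["H0","H3","H3","H1","H1","H1","H1","H1"]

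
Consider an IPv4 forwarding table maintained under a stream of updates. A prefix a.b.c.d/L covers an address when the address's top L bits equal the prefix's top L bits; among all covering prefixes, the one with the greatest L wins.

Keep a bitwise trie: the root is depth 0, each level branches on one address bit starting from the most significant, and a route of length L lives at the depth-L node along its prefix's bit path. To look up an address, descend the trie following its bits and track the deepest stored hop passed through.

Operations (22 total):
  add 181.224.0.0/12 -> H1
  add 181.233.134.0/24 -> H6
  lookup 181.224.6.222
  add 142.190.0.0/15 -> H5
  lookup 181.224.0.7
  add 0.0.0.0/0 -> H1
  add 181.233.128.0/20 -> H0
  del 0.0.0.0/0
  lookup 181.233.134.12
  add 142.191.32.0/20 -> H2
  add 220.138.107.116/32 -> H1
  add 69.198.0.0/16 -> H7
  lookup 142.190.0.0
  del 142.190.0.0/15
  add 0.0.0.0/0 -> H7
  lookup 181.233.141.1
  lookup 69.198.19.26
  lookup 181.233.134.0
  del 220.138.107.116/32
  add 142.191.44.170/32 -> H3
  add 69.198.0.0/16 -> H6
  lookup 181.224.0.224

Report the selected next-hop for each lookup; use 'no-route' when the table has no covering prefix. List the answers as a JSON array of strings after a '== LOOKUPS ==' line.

Trace:
  + 181.224.0.0/12 (H1) depth=12
  + 181.233.134.0/24 (H6) depth=24
  ? 181.224.6.222  path d0:-→d1:-→d2:-→d3:-→d4:-→d5:-→d6:-→d7:-→d8:-→d9:-→d10:-→d11:-→d12:H1  best=H1
  + 142.190.0.0/15 (H5) depth=15
  ? 181.224.0.7  path d0:-→d1:-→d2:-→d3:-→d4:-→d5:-→d6:-→d7:-→d8:-→d9:-→d10:-→d11:-→d12:H1  best=H1
  + 0.0.0.0/0 (H1) depth=0
  + 181.233.128.0/20 (H0) depth=20
  del 0.0.0.0/0 (clear depth 0)
  ? 181.233.134.12  path d0:-→d1:-→d2:-→d3:-→d4:-→d5:-→d6:-→d7:-→d8:-→d9:-→d10:-→d11:-→d12:H1→d13:-→d14:-→d15:-→d16:-→d17:-→d18:-→d19:-→d20:H0→d21:-→d22:-→d23:-→d24:H6  best=H6
  + 142.191.32.0/20 (H2) depth=20
  + 220.138.107.116/32 (H1) depth=32
  + 69.198.0.0/16 (H7) depth=16
  ? 142.190.0.0  path d0:-→d1:-→d2:-→d3:-→d4:-→d5:-→d6:-→d7:-→d8:-→d9:-→d10:-→d11:-→d12:-→d13:-→d14:-→d15:H5  best=H5
  del 142.190.0.0/15 (clear depth 15)
  + 0.0.0.0/0 (H7) depth=0
  ? 181.233.141.1  path d0:H7→d1:-→d2:-→d3:-→d4:-→d5:-→d6:-→d7:-→d8:-→d9:-→d10:-→d11:-→d12:H1→d13:-→d14:-→d15:-→d16:-→d17:-→d18:-→d19:-→d20:H0  best=H0
  ? 69.198.19.26  path d0:H7→d1:-→d2:-→d3:-→d4:-→d5:-→d6:-→d7:-→d8:-→d9:-→d10:-→d11:-→d12:-→d13:-→d14:-→d15:-→d16:H7  best=H7
  ? 181.233.134.0  path d0:H7→d1:-→d2:-→d3:-→d4:-→d5:-→d6:-→d7:-→d8:-→d9:-→d10:-→d11:-→d12:H1→d13:-→d14:-→d15:-→d16:-→d17:-→d18:-→d19:-→d20:H0→d21:-→d22:-→d23:-→d24:H6  best=H6
  del 220.138.107.116/32 (clear depth 32)
  + 142.191.44.170/32 (H3) depth=32
  + 69.198.0.0/16 (H6) depth=16
  ? 181.224.0.224  path d0:H7→d1:-→d2:-→d3:-→d4:-→d5:-→d6:-→d7:-→d8:-→d9:-→d10:-→d11:-→d12:H1  best=H1

== LOOKUPS ==
["H1","H1","H6","H5","H0","H7","H6","H1"]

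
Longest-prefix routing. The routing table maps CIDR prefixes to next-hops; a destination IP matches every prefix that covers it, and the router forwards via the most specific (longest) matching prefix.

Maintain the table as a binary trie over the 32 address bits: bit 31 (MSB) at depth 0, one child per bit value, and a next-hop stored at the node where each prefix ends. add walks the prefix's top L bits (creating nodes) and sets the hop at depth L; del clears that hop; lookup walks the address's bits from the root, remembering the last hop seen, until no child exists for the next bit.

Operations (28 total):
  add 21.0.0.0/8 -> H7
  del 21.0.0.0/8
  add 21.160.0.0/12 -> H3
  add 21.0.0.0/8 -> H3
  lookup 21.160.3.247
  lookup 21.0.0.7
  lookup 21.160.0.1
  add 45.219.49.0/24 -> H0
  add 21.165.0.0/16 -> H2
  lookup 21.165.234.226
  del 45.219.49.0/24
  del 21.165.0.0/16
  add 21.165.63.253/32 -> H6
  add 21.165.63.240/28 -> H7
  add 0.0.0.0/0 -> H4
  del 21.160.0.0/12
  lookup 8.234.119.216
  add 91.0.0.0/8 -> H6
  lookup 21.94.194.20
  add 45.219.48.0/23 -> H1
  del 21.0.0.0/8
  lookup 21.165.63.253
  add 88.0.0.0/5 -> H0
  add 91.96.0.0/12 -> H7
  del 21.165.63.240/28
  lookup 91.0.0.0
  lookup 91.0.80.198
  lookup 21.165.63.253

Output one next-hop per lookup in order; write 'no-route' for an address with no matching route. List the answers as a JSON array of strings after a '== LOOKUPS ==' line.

Apply in order:
  + 21.0.0.0/8 (H7) depth=8
  del 21.0.0.0/8 (clear depth 8)
  + 21.160.0.0/12 (H3) depth=12
  + 21.0.0.0/8 (H3) depth=8
  Q 21.160.3.247: descend 000101011010 ; hops seen [H3,H3] ; pick H3
  Q 21.0.0.7: descend 00010101 ; hops seen [H3] ; pick H3
  Q 21.160.0.1: descend 000101011010 ; hops seen [H3,H3] ; pick H3
  + 45.219.49.0/24 (H0) depth=24
  + 21.165.0.0/16 (H2) depth=16
  Q 21.165.234.226: descend 0001010110100101 ; hops seen [H3,H3,H2] ; pick H2
  del 45.219.49.0/24 (clear depth 24)
  del 21.165.0.0/16 (clear depth 16)
  + 21.165.63.253/32 (H6) depth=32
  + 21.165.63.240/28 (H7) depth=28
  + 0.0.0.0/0 (H4) depth=0
  del 21.160.0.0/12 (clear depth 12)
  Q 8.234.119.216: descend 000 ; hops seen [H4] ; pick H4
  + 91.0.0.0/8 (H6) depth=8
  Q 21.94.194.20: descend 00010101 ; hops seen [H4,H3] ; pick H3
  + 45.219.48.0/23 (H1) depth=23
  del 21.0.0.0/8 (clear depth 8)
  Q 21.165.63.253: descend 00010101101001010011111111111101 ; hops seen [H4,H7,H6] ; pick H6
  + 88.0.0.0/5 (H0) depth=5
  + 91.96.0.0/12 (H7) depth=12
  del 21.165.63.240/28 (clear depth 28)
  Q 91.0.0.0: descend 010110110 ; hops seen [H4,H0,H6] ; pick H6
  Q 91.0.80.198: descend 010110110 ; hops seen [H4,H0,H6] ; pick H6
  Q 21.165.63.253: descend 00010101101001010011111111111101 ; hops seen [H4,H6] ; pick H6

== LOOKUPS ==
["H3","H3","H3","H2","H4","H3","H6","H6","H6","H6"]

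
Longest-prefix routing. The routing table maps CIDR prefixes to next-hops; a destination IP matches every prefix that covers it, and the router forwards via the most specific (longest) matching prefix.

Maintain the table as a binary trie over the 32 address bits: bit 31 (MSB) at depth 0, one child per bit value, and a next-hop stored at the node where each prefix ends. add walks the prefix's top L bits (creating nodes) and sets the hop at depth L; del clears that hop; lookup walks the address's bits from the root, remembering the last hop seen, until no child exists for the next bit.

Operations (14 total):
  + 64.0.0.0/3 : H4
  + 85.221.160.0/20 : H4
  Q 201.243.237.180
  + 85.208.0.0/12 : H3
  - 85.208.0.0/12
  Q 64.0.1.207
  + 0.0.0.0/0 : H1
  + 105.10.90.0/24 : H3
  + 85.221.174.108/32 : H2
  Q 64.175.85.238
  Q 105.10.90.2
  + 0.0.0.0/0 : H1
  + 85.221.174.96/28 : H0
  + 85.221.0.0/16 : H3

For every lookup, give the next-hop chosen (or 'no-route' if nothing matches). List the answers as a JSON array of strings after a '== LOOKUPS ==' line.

Trace:
  + 64.0.0.0/3 (H4) depth=3
  + 85.221.160.0/20 (H4) depth=20
  ? 201.243.237.180  path d0:-  best=no-route
  + 85.208.0.0/12 (H3) depth=12
  - 85.208.0.0/12 clear@12
  ? 64.0.1.207  path d0:-→d1:-→d2:-→d3:H4  best=H4
  + 0.0.0.0/0 (H1) depth=0
  + 105.10.90.0/24 (H3) depth=24
  + 85.221.174.108/32 (H2) depth=32
  ? 64.175.85.238  path d0:H1→d1:-→d2:-→d3:H4  best=H4
  ? 105.10.90.2  path d0:H1→d1:-→d2:-→d3:-→d4:-→d5:-→d6:-→d7:-→d8:-→d9:-→d10:-→d11:-→d12:-→d13:-→d14:-→d15:-→d16:-→d17:-→d18:-→d19:-→d20:-→d21:-→d22:-→d23:-→d24:H3  best=H3
  + 0.0.0.0/0 (H1) depth=0
  + 85.221.174.96/28 (H0) depth=28
  + 85.221.0.0/16 (H3) depth=16

== LOOKUPS ==
["no-route","H4","H4","H3"]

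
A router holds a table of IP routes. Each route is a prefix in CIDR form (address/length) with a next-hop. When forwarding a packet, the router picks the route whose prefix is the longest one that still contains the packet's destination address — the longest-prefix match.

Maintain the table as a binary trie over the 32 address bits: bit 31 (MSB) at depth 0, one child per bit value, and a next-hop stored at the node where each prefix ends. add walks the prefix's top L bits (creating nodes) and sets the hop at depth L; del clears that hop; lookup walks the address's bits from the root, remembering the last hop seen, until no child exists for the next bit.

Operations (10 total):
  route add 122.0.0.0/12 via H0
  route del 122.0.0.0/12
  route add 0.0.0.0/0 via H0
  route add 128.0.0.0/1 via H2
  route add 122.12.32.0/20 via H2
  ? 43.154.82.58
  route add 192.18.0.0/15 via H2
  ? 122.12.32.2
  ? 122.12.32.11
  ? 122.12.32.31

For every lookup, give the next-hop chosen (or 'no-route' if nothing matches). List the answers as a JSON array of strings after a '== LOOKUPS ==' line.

Trace:
  + 122.0.0.0/12 (H0) depth=12
  - 122.0.0.0/12 clear@12
  + 0.0.0.0/0 (H0) depth=0
  + 128.0.0.0/1 (H2) depth=1
  + 122.12.32.0/20 (H2) depth=20
  Q 43.154.82.58: descend 0 ; hops seen [H0] ; pick H0
  + 192.18.0.0/15 (H2) depth=15
  Q 122.12.32.2: descend 01111010000011000010 ; hops seen [H0,H2] ; pick H2
  Q 122.12.32.11: descend 01111010000011000010 ; hops seen [H0,H2] ; pick H2
  Q 122.12.32.31: descend 01111010000011000010 ; hops seen [H0,H2] ; pick H2

== LOOKUPS ==
["H0","H2","H2","H2"]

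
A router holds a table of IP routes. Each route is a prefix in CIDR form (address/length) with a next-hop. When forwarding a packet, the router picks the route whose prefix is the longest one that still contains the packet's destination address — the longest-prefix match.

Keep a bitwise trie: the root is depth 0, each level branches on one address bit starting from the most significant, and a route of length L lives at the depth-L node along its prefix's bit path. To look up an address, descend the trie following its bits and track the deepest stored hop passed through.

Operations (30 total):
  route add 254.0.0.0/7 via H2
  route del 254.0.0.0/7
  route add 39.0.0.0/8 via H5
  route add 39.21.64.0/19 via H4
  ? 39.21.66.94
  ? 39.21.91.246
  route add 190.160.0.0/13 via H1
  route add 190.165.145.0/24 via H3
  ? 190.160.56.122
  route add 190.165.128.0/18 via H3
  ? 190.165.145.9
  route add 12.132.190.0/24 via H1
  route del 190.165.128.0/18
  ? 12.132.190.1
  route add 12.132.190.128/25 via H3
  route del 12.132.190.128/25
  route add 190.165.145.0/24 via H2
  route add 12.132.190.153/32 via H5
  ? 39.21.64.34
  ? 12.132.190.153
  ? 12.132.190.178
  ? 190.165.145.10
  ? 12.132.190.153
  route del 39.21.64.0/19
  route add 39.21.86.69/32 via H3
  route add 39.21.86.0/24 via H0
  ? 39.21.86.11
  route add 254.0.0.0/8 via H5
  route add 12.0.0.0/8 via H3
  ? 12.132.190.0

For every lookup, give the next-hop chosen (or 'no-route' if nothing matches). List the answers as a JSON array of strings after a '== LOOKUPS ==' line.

Process each operation:
  + 254.0.0.0/7 (H2) depth=7
  - 254.0.0.0/7 clear@7
  + 39.0.0.0/8 (H5) depth=8
  + 39.21.64.0/19 (H4) depth=19
  lookup 39.21.66.94: bits 0010011100010101010 walk d0:-→d1:-→d2:-→d3:-→d4:-→d5:-→d6:-→d7:-→d8:H5→d9:-→d10:-→d11:-→d12:-→d13:-→d14:-→d15:-→d16:-→d17:-→d18:-→d19:H4 -> H4
  lookup 39.21.91.246: bits 0010011100010101010 walk d0:-→d1:-→d2:-→d3:-→d4:-→d5:-→d6:-→d7:-→d8:H5→d9:-→d10:-→d11:-→d12:-→d13:-→d14:-→d15:-→d16:-→d17:-→d18:-→d19:H4 -> H4
  + 190.160.0.0/13 (H1) depth=13
  + 190.165.145.0/24 (H3) depth=24
  lookup 190.160.56.122: bits 1011111010100 walk d0:-→d1:-→d2:-→d3:-→d4:-→d5:-→d6:-→d7:-→d8:-→d9:-→d10:-→d11:-→d12:-→d13:H1 -> H1
  + 190.165.128.0/18 (H3) depth=18
  lookup 190.165.145.9: bits 101111101010010110010001 walk d0:-→d1:-→d2:-→d3:-→d4:-→d5:-→d6:-→d7:-→d8:-→d9:-→d10:-→d11:-→d12:-→d13:H1→d14:-→d15:-→d16:-→d17:-→d18:H3→d19:-→d20:-→d21:-→d22:-→d23:-→d24:H3 -> H3
  + 12.132.190.0/24 (H1) depth=24
  - 190.165.128.0/18 clear@18
  lookup 12.132.190.1: bits 000011001000010010111110 walk d0:-→d1:-→d2:-→d3:-→d4:-→d5:-→d6:-→d7:-→d8:-→d9:-→d10:-→d11:-→d12:-→d13:-→d14:-→d15:-→d16:-→d17:-→d18:-→d19:-→d20:-→d21:-→d22:-→d23:-→d24:H1 -> H1
  + 12.132.190.128/25 (H3) depth=25
  - 12.132.190.128/25 clear@25
  + 190.165.145.0/24 (H2) depth=24
  + 12.132.190.153/32 (H5) depth=32
  lookup 39.21.64.34: bits 0010011100010101010 walk d0:-→d1:-→d2:-→d3:-→d4:-→d5:-→d6:-→d7:-→d8:H5→d9:-→d10:-→d11:-→d12:-→d13:-→d14:-→d15:-→d16:-→d17:-→d18:-→d19:H4 -> H4
  lookup 12.132.190.153: bits 00001100100001001011111010011001 walk d0:-→d1:-→d2:-→d3:-→d4:-→d5:-→d6:-→d7:-→d8:-→d9:-→d10:-→d11:-→d12:-→d13:-→d14:-→d15:-→d16:-→d17:-→d18:-→d19:-→d20:-→d21:-→d22:-→d23:-→d24:H1→d25:-→d26:-→d27:-→d28:-→d29:-→d30:-→d31:-→d32:H5 -> H5
  lookup 12.132.190.178: bits 00001100100001001011111010 walk d0:-→d1:-→d2:-→d3:-→d4:-→d5:-→d6:-→d7:-→d8:-→d9:-→d10:-→d11:-→d12:-→d13:-→d14:-→d15:-→d16:-→d17:-→d18:-→d19:-→d20:-→d21:-→d22:-→d23:-→d24:H1→d25:-→d26:- -> H1
  lookup 190.165.145.10: bits 101111101010010110010001 walk d0:-→d1:-→d2:-→d3:-→d4:-→d5:-→d6:-→d7:-→d8:-→d9:-→d10:-→d11:-→d12:-→d13:H1→d14:-→d15:-→d16:-→d17:-→d18:-→d19:-→d20:-→d21:-→d22:-→d23:-→d24:H2 -> H2
  lookup 12.132.190.153: bits 00001100100001001011111010011001 walk d0:-→d1:-→d2:-→d3:-→d4:-→d5:-→d6:-→d7:-→d8:-→d9:-→d10:-→d11:-→d12:-→d13:-→d14:-→d15:-→d16:-→d17:-→d18:-→d19:-→d20:-→d21:-→d22:-→d23:-→d24:H1→d25:-→d26:-→d27:-→d28:-→d29:-→d30:-→d31:-→d32:H5 -> H5
  - 39.21.64.0/19 clear@19
  + 39.21.86.69/32 (H3) depth=32
  + 39.21.86.0/24 (H0) depth=24
  lookup 39.21.86.11: bits 0010011100010101010101100 walk d0:-→d1:-→d2:-→d3:-→d4:-→d5:-→d6:-→d7:-→d8:H5→d9:-→d10:-→d11:-→d12:-→d13:-→d14:-→d15:-→d16:-→d17:-→d18:-→d19:-→d20:-→d21:-→d22:-→d23:-→d24:H0→d25:- -> H0
  + 254.0.0.0/8 (H5) depth=8
  + 12.0.0.0/8 (H3) depth=8
  lookup 12.132.190.0: bits 000011001000010010111110 walk d0:-→d1:-→d2:-→d3:-→d4:-→d5:-→d6:-→d7:-→d8:H3→d9:-→d10:-→d11:-→d12:-→d13:-→d14:-→d15:-→d16:-→d17:-→d18:-→d19:-→d20:-→d21:-→d22:-→d23:-→d24:H1 -> H1

== LOOKUPS ==
["H4","H4","H1","H3","H1","H4","H5","H1","H2","H5","H0","H1"]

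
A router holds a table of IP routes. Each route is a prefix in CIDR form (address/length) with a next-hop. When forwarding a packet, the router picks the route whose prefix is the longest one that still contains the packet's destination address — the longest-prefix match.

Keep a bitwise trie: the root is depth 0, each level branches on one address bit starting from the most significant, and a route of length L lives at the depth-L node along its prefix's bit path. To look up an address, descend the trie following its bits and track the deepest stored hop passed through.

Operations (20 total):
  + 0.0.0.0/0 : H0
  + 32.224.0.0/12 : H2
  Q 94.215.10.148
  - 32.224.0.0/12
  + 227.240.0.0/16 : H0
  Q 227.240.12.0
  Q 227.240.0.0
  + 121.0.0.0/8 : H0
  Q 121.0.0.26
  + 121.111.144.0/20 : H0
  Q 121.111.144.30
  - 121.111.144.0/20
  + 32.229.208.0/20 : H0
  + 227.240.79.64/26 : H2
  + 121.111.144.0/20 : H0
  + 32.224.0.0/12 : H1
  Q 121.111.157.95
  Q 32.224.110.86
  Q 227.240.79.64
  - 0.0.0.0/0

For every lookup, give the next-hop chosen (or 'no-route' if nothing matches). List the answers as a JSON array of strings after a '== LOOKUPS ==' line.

Apply in order:
  + 0.0.0.0/0 (H0) depth=0
  + 32.224.0.0/12 (H2) depth=12
  lookup 94.215.10.148: bits 0 walk d0:H0→d1:- -> H0
  - 32.224.0.0/12 clear@12
  + 227.240.0.0/16 (H0) depth=16
  lookup 227.240.12.0: bits 1110001111110000 walk d0:H0→d1:-→d2:-→d3:-→d4:-→d5:-→d6:-→d7:-→d8:-→d9:-→d10:-→d11:-→d12:-→d13:-→d14:-→d15:-→d16:H0 -> H0
  lookup 227.240.0.0: bits 1110001111110000 walk d0:H0→d1:-→d2:-→d3:-→d4:-→d5:-→d6:-→d7:-→d8:-→d9:-→d10:-→d11:-→d12:-→d13:-→d14:-→d15:-→d16:H0 -> H0
  + 121.0.0.0/8 (H0) depth=8
  lookup 121.0.0.26: bits 01111001 walk d0:H0→d1:-→d2:-→d3:-→d4:-→d5:-→d6:-→d7:-→d8:H0 -> H0
  + 121.111.144.0/20 (H0) depth=20
  lookup 121.111.144.30: bits 01111001011011111001 walk d0:H0→d1:-→d2:-→d3:-→d4:-→d5:-→d6:-→d7:-→d8:H0→d9:-→d10:-→d11:-→d12:-→d13:-→d14:-→d15:-→d16:-→d17:-→d18:-→d19:-→d20:H0 -> H0
  - 121.111.144.0/20 clear@20
  + 32.229.208.0/20 (H0) depth=20
  + 227.240.79.64/26 (H2) depth=26
  + 121.111.144.0/20 (H0) depth=20
  + 32.224.0.0/12 (H1) depth=12
  lookup 121.111.157.95: bits 01111001011011111001 walk d0:H0→d1:-→d2:-→d3:-→d4:-→d5:-→d6:-→d7:-→d8:H0→d9:-→d10:-→d11:-→d12:-→d13:-→d14:-→d15:-→d16:-→d17:-→d18:-→d19:-→d20:H0 -> H0
  lookup 32.224.110.86: bits 0010000011100 walk d0:H0→d1:-→d2:-→d3:-→d4:-→d5:-→d6:-→d7:-→d8:-→d9:-→d10:-→d11:-→d12:H1→d13:- -> H1
  lookup 227.240.79.64: bits 11100011111100000100111101 walk d0:H0→d1:-→d2:-→d3:-→d4:-→d5:-→d6:-→d7:-→d8:-→d9:-→d10:-→d11:-→d12:-→d13:-→d14:-→d15:-→d16:H0→d17:-→d18:-→d19:-→d20:-→d21:-→d22:-→d23:-→d24:-→d25:-→d26:H2 -> H2
  - 0.0.0.0/0 clear@0

== LOOKUPS ==
["H0","H0","H0","H0","H0","H0","H1","H2"]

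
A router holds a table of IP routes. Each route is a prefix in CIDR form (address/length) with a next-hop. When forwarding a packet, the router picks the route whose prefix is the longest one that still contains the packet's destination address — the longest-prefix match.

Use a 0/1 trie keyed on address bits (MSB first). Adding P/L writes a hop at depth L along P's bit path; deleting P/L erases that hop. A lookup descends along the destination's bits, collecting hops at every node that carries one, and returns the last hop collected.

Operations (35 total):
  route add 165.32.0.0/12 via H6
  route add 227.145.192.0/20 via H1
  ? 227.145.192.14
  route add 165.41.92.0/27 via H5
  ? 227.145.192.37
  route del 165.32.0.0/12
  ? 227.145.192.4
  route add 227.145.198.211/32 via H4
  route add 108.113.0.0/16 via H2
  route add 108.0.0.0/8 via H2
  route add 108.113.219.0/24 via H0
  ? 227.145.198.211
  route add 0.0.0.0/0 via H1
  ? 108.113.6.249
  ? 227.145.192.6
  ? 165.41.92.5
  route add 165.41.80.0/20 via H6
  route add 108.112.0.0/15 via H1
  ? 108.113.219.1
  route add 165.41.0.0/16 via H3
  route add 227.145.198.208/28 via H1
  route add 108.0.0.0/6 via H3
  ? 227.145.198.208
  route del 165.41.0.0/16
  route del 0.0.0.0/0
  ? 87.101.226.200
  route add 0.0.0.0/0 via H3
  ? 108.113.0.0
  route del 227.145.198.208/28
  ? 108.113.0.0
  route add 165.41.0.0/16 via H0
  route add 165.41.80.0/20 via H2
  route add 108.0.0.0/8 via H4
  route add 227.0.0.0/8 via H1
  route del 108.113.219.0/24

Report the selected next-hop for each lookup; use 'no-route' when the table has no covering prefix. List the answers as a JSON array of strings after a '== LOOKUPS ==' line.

Trace:
  add 165.32.0.0/12 -> H6 at depth 12
  add 227.145.192.0/20 -> H1 at depth 20
  Q 227.145.192.14: descend 11100011100100011100 ; hops seen [H1] ; pick H1
  add 165.41.92.0/27 -> H5 at depth 27
  Q 227.145.192.37: descend 11100011100100011100 ; hops seen [H1] ; pick H1
  - 165.32.0.0/12 clear@12
  Q 227.145.192.4: descend 11100011100100011100 ; hops seen [H1] ; pick H1
  add 227.145.198.211/32 -> H4 at depth 32
  add 108.113.0.0/16 -> H2 at depth 16
  add 108.0.0.0/8 -> H2 at depth 8
  add 108.113.219.0/24 -> H0 at depth 24
  Q 227.145.198.211: descend 11100011100100011100011011010011 ; hops seen [H1,H4] ; pick H4
  add 0.0.0.0/0 -> H1 at depth 0
  Q 108.113.6.249: descend 0110110001110001 ; hops seen [H1,H2,H2] ; pick H2
  Q 227.145.192.6: descend 111000111001000111000 ; hops seen [H1,H1] ; pick H1
  Q 165.41.92.5: descend 101001010010100101011100000 ; hops seen [H1,H5] ; pick H5
  add 165.41.80.0/20 -> H6 at depth 20
  add 108.112.0.0/15 -> H1 at depth 15
  Q 108.113.219.1: descend 011011000111000111011011 ; hops seen [H1,H2,H1,H2,H0] ; pick H0
  add 165.41.0.0/16 -> H3 at depth 16
  add 227.145.198.208/28 -> H1 at depth 28
  add 108.0.0.0/6 -> H3 at depth 6
  Q 227.145.198.208: descend 111000111001000111000110110100 ; hops seen [H1,H1,H1] ; pick H1
  - 165.41.0.0/16 clear@16
  - 0.0.0.0/0 clear@0
  Q 87.101.226.200: descend 01 ; hops seen [∅] ; pick no-route
  add 0.0.0.0/0 -> H3 at depth 0
  Q 108.113.0.0: descend 0110110001110001 ; hops seen [H3,H3,H2,H1,H2] ; pick H2
  - 227.145.198.208/28 clear@28
  Q 108.113.0.0: descend 0110110001110001 ; hops seen [H3,H3,H2,H1,H2] ; pick H2
  add 165.41.0.0/16 -> H0 at depth 16
  add 165.41.80.0/20 -> H2 at depth 20
  add 108.0.0.0/8 -> H4 at depth 8
  add 227.0.0.0/8 -> H1 at depth 8
  - 108.113.219.0/24 clear@24

== LOOKUPS ==
["H1","H1","H1","H4","H2","H1","H5","H0","H1","no-route","H2","H2"]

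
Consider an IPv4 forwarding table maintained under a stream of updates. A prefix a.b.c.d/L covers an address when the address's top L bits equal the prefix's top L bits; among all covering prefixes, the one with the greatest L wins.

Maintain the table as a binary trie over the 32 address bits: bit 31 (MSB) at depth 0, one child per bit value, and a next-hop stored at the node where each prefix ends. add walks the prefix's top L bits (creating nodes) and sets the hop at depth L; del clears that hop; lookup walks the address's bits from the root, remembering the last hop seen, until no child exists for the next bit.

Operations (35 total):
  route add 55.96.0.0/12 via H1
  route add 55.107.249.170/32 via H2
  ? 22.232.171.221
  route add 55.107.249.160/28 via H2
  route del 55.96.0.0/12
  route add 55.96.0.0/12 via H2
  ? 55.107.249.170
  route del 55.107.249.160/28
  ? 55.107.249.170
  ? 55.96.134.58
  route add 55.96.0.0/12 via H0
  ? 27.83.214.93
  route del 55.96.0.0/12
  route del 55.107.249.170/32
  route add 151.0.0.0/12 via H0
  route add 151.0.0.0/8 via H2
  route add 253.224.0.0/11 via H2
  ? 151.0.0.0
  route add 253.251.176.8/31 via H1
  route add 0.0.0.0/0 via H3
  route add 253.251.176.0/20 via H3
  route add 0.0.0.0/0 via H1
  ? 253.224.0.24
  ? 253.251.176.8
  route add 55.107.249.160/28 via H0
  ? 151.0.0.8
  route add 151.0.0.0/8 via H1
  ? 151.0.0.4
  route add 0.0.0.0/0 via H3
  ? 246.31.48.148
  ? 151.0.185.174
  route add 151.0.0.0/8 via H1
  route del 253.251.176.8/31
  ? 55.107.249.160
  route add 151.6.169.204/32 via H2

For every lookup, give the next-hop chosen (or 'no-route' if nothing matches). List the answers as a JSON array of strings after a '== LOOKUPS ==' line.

Process each operation:
  + 55.96.0.0/12 (H1) depth=12
  + 55.107.249.170/32 (H2) depth=32
  ? 22.232.171.221  path d0:-→d1:-→d2:-  best=no-route
  + 55.107.249.160/28 (H2) depth=28
  del 55.96.0.0/12 (clear depth 12)
  + 55.96.0.0/12 (H2) depth=12
  ? 55.107.249.170  path d0:-→d1:-→d2:-→d3:-→d4:-→d5:-→d6:-→d7:-→d8:-→d9:-→d10:-→d11:-→d12:H2→d13:-→d14:-→d15:-→d16:-→d17:-→d18:-→d19:-→d20:-→d21:-→d22:-→d23:-→d24:-→d25:-→d26:-→d27:-→d28:H2→d29:-→d30:-→d31:-→d32:H2  best=H2
  del 55.107.249.160/28 (clear depth 28)
  ? 55.107.249.170  path d0:-→d1:-→d2:-→d3:-→d4:-→d5:-→d6:-→d7:-→d8:-→d9:-→d10:-→d11:-→d12:H2→d13:-→d14:-→d15:-→d16:-→d17:-→d18:-→d19:-→d20:-→d21:-→d22:-→d23:-→d24:-→d25:-→d26:-→d27:-→d28:-→d29:-→d30:-→d31:-→d32:H2  best=H2
  ? 55.96.134.58  path d0:-→d1:-→d2:-→d3:-→d4:-→d5:-→d6:-→d7:-→d8:-→d9:-→d10:-→d11:-→d12:H2  best=H2
  + 55.96.0.0/12 (H0) depth=12
  ? 27.83.214.93  path d0:-→d1:-→d2:-  best=no-route
  del 55.96.0.0/12 (clear depth 12)
  del 55.107.249.170/32 (clear depth 32)
  + 151.0.0.0/12 (H0) depth=12
  + 151.0.0.0/8 (H2) depth=8
  + 253.224.0.0/11 (H2) depth=11
  ? 151.0.0.0  path d0:-→d1:-→d2:-→d3:-→d4:-→d5:-→d6:-→d7:-→d8:H2→d9:-→d10:-→d11:-→d12:H0  best=H0
  + 253.251.176.8/31 (H1) depth=31
  + 0.0.0.0/0 (H3) depth=0
  + 253.251.176.0/20 (H3) depth=20
  + 0.0.0.0/0 (H1) depth=0
  ? 253.224.0.24  path d0:H1→d1:-→d2:-→d3:-→d4:-→d5:-→d6:-→d7:-→d8:-→d9:-→d10:-→d11:H2  best=H2
  ? 253.251.176.8  path d0:H1→d1:-→d2:-→d3:-→d4:-→d5:-→d6:-→d7:-→d8:-→d9:-→d10:-→d11:H2→d12:-→d13:-→d14:-→d15:-→d16:-→d17:-→d18:-→d19:-→d20:H3→d21:-→d22:-→d23:-→d24:-→d25:-→d26:-→d27:-→d28:-→d29:-→d30:-→d31:H1  best=H1
  + 55.107.249.160/28 (H0) depth=28
  ? 151.0.0.8  path d0:H1→d1:-→d2:-→d3:-→d4:-→d5:-→d6:-→d7:-→d8:H2→d9:-→d10:-→d11:-→d12:H0  best=H0
  + 151.0.0.0/8 (H1) depth=8
  ? 151.0.0.4  path d0:H1→d1:-→d2:-→d3:-→d4:-→d5:-→d6:-→d7:-→d8:H1→d9:-→d10:-→d11:-→d12:H0  best=H0
  + 0.0.0.0/0 (H3) depth=0
  ? 246.31.48.148  path d0:H3→d1:-→d2:-→d3:-→d4:-  best=H3
  ? 151.0.185.174  path d0:H3→d1:-→d2:-→d3:-→d4:-→d5:-→d6:-→d7:-→d8:H1→d9:-→d10:-→d11:-→d12:H0  best=H0
  + 151.0.0.0/8 (H1) depth=8
  del 253.251.176.8/31 (clear depth 31)
  ? 55.107.249.160  path d0:H3→d1:-→d2:-→d3:-→d4:-→d5:-→d6:-→d7:-→d8:-→d9:-→d10:-→d11:-→d12:-→d13:-→d14:-→d15:-→d16:-→d17:-→d18:-→d19:-→d20:-→d21:-→d22:-→d23:-→d24:-→d25:-→d26:-→d27:-→d28:H0  best=H0
  + 151.6.169.204/32 (H2) depth=32

== LOOKUPS ==
["no-route","H2","H2","H2","no-route","H0","H2","H1","H0","H0","H3","H0","H0"]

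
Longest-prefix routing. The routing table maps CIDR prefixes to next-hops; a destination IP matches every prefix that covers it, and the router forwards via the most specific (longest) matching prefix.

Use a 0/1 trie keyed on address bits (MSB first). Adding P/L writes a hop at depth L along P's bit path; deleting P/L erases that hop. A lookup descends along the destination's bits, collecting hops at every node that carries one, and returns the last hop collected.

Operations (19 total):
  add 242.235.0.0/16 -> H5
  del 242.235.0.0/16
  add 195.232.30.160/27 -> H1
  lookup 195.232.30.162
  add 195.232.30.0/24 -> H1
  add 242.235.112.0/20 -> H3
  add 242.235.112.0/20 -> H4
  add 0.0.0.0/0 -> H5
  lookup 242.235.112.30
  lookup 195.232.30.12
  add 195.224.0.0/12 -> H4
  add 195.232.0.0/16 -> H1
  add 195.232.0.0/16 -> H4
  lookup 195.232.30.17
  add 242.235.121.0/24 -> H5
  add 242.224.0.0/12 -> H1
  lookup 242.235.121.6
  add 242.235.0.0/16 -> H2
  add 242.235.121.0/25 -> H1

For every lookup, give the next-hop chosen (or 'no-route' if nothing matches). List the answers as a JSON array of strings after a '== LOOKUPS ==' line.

Apply in order:
  + 242.235.0.0/16 (H5) depth=16
  - 242.235.0.0/16 clear@16
  + 195.232.30.160/27 (H1) depth=27
  Q 195.232.30.162: descend 110000111110100000011110101 ; hops seen [H1] ; pick H1
  + 195.232.30.0/24 (H1) depth=24
  + 242.235.112.0/20 (H3) depth=20
  + 242.235.112.0/20 (H4) depth=20
  + 0.0.0.0/0 (H5) depth=0
  Q 242.235.112.30: descend 11110010111010110111 ; hops seen [H5,H4] ; pick H4
  Q 195.232.30.12: descend 110000111110100000011110 ; hops seen [H5,H1] ; pick H1
  + 195.224.0.0/12 (H4) depth=12
  + 195.232.0.0/16 (H1) depth=16
  + 195.232.0.0/16 (H4) depth=16
  Q 195.232.30.17: descend 110000111110100000011110 ; hops seen [H5,H4,H4,H1] ; pick H1
  + 242.235.121.0/24 (H5) depth=24
  + 242.224.0.0/12 (H1) depth=12
  Q 242.235.121.6: descend 111100101110101101111001 ; hops seen [H5,H1,H4,H5] ; pick H5
  + 242.235.0.0/16 (H2) depth=16
  + 242.235.121.0/25 (H1) depth=25

== LOOKUPS ==
["H1","H4","H1","H1","H5"]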